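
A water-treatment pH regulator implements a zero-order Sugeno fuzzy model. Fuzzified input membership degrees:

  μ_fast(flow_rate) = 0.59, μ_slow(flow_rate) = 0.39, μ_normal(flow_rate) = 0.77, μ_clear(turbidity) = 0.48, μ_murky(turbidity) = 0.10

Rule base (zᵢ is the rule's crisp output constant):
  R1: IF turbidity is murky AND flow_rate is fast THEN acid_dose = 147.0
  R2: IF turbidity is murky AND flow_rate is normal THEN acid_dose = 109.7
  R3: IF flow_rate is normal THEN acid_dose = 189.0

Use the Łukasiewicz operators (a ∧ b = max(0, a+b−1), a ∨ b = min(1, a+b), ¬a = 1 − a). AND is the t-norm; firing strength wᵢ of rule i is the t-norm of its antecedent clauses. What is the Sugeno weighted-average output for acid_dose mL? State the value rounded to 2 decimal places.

189.00

R1 (z=147.0): murky=0.10, fast=0.59; AND[max(0, a+b−1)] → w = 0.00
R2 (z=109.7): murky=0.10, normal=0.77; AND[max(0, a+b−1)] → w = 0.00
R3 (z=189.0): normal=0.77 → w = 0.77
Weighted average = (0.00·147.0 + 0.00·109.7 + 0.77·189.0) / (0.00 + 0.00 + 0.77)
  = 145.5300 / 0.7700 = 189.00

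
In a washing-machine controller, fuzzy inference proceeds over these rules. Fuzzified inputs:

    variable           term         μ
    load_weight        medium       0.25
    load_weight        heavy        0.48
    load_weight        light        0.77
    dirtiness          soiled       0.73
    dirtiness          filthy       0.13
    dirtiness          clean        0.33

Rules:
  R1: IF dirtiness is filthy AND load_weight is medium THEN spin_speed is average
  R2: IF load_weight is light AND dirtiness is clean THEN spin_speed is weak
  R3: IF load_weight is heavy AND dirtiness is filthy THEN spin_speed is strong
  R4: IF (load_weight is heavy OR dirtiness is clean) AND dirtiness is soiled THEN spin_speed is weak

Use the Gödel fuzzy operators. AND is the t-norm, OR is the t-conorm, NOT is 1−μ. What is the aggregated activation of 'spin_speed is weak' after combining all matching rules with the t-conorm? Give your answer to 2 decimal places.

R1: filthy=0.13, medium=0.25; AND[min(a, b)] → w = 0.13
R2: light=0.77, clean=0.33; AND[min(a, b)] → w = 0.33
R3: heavy=0.48, filthy=0.13; AND[min(a, b)] → w = 0.13
R4: (heavy=0.48 OR clean=0.33) = 0.48; AND[min(a, b)] with soiled=0.73 → w = 0.48
Rules with consequent 'weak': {R2, R4} → strengths 0.33, 0.48
Aggregate via t-conorm [max(a, b)]: 0.48

0.48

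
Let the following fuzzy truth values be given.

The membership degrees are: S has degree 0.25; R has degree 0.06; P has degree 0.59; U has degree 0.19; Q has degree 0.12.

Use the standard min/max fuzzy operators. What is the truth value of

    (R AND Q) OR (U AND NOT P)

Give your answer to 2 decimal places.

R AND Q = min(a, b) on (0.06, 0.12) = 0.06
NOT P = 1 − 0.59 = 0.41
U AND NOT P = min(a, b) on (0.19, 0.41) = 0.19
(R AND Q) OR (U AND NOT P) = max(a, b) on (0.06, 0.19) = 0.19

0.19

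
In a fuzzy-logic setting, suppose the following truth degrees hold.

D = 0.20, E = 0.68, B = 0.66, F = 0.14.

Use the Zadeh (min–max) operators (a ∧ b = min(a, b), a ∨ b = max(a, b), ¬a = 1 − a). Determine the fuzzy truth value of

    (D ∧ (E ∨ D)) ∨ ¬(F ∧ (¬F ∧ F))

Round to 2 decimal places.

0.86

E ∨ D = max(a, b) on (0.68, 0.20) = 0.68
D ∧ (E ∨ D) = min(a, b) on (0.20, 0.68) = 0.20
¬F = 1 − 0.14 = 0.86
¬F ∧ F = min(a, b) on (0.86, 0.14) = 0.14
F ∧ (¬F ∧ F) = min(a, b) on (0.14, 0.14) = 0.14
¬(F ∧ (¬F ∧ F)) = 1 − 0.14 = 0.86
(D ∧ (E ∨ D)) ∨ ¬(F ∧ (¬F ∧ F)) = max(a, b) on (0.20, 0.86) = 0.86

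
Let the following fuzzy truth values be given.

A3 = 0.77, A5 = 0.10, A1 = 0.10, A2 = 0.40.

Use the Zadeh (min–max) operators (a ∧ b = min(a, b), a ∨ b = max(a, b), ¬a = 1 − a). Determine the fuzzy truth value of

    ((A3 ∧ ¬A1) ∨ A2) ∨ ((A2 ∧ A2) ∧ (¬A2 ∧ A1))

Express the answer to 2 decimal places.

0.77

¬A1 = 1 − 0.10 = 0.90
A3 ∧ ¬A1 = min(a, b) on (0.77, 0.90) = 0.77
(A3 ∧ ¬A1) ∨ A2 = max(a, b) on (0.77, 0.40) = 0.77
A2 ∧ A2 = min(a, b) on (0.40, 0.40) = 0.40
¬A2 = 1 − 0.40 = 0.60
¬A2 ∧ A1 = min(a, b) on (0.60, 0.10) = 0.10
(A2 ∧ A2) ∧ (¬A2 ∧ A1) = min(a, b) on (0.40, 0.10) = 0.10
((A3 ∧ ¬A1) ∨ A2) ∨ ((A2 ∧ A2) ∧ (¬A2 ∧ A1)) = max(a, b) on (0.77, 0.10) = 0.77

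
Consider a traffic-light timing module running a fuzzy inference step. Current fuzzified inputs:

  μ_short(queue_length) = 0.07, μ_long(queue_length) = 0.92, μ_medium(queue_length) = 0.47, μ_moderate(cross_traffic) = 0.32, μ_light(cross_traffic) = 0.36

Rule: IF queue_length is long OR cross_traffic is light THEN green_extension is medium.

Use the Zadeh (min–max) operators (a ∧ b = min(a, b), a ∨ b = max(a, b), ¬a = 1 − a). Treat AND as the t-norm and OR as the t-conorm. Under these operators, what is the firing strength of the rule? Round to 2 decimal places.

firing strength: long=0.92, light=0.36; OR[max(a, b)] → w = 0.92

0.92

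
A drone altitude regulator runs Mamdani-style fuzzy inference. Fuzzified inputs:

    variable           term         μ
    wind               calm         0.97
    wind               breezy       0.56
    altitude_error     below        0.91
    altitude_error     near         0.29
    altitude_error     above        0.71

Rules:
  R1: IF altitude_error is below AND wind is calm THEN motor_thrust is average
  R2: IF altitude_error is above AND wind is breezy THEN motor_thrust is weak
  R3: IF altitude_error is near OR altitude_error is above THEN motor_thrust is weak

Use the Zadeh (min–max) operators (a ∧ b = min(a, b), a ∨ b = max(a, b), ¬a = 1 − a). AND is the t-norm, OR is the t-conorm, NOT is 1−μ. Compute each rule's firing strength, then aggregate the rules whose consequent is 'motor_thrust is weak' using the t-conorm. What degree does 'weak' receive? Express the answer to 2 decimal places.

R1: below=0.91, calm=0.97; AND[min(a, b)] → w = 0.91
R2: above=0.71, breezy=0.56; AND[min(a, b)] → w = 0.56
R3: near=0.29, above=0.71; OR[max(a, b)] → w = 0.71
Rules with consequent 'weak': {R2, R3} → strengths 0.56, 0.71
Aggregate via t-conorm [max(a, b)]: 0.71

0.71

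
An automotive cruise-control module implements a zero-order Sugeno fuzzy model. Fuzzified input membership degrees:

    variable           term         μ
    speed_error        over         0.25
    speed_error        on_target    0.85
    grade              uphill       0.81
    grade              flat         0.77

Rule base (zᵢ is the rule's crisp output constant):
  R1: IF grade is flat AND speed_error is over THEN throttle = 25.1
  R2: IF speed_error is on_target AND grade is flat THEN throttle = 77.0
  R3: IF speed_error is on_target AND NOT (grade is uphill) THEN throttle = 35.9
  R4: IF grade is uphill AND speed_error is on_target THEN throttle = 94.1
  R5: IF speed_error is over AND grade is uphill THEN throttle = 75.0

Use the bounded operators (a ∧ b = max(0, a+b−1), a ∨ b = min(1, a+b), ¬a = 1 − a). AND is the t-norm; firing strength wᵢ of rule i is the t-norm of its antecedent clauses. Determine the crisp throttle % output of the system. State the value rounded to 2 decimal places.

R1 (z=25.1): flat=0.77, over=0.25; AND[max(0, a+b−1)] → w = 0.02
R2 (z=77.0): on_target=0.85, flat=0.77; AND[max(0, a+b−1)] → w = 0.62
R3 (z=35.9): on_target=0.85, ¬uphill=1−0.81=0.19; AND[max(0, a+b−1)] → w = 0.04
R4 (z=94.1): uphill=0.81, on_target=0.85; AND[max(0, a+b−1)] → w = 0.66
R5 (z=75.0): over=0.25, uphill=0.81; AND[max(0, a+b−1)] → w = 0.06
Weighted average = (0.02·25.1 + 0.62·77.0 + 0.04·35.9 + 0.66·94.1 + 0.06·75.0) / (0.02 + 0.62 + 0.04 + 0.66 + 0.06)
  = 116.2840 / 1.4000 = 83.06

83.06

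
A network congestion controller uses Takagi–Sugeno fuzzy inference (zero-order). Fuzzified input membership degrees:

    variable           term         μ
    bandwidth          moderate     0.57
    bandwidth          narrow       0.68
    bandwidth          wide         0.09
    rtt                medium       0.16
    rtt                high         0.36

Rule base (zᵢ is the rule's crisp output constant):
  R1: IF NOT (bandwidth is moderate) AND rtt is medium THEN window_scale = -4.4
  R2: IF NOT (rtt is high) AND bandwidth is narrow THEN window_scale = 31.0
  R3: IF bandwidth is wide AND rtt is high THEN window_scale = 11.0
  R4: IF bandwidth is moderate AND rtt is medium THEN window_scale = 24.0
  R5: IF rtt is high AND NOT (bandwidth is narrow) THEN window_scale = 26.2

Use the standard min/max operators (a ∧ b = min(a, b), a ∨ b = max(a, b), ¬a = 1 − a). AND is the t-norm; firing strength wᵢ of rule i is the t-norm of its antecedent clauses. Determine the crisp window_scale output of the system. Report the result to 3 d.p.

R1 (z=-4.4): ¬moderate=1−0.57=0.43, medium=0.16; AND[min(a, b)] → w = 0.16
R2 (z=31.0): ¬high=1−0.36=0.64, narrow=0.68; AND[min(a, b)] → w = 0.64
R3 (z=11.0): wide=0.09, high=0.36; AND[min(a, b)] → w = 0.09
R4 (z=24.0): moderate=0.57, medium=0.16; AND[min(a, b)] → w = 0.16
R5 (z=26.2): high=0.36, ¬narrow=1−0.68=0.32; AND[min(a, b)] → w = 0.32
Weighted average = (0.16·-4.4 + 0.64·31.0 + 0.09·11.0 + 0.16·24.0 + 0.32·26.2) / (0.16 + 0.64 + 0.09 + 0.16 + 0.32)
  = 32.3500 / 1.3700 = 23.613

23.613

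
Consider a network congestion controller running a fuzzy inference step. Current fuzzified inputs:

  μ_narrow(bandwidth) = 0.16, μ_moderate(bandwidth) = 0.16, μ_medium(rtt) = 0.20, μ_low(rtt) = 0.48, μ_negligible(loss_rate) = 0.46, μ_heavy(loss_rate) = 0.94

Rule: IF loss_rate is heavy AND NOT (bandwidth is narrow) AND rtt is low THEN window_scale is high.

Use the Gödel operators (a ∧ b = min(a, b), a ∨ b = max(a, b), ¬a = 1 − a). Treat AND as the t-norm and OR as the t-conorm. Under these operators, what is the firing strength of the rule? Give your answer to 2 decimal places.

0.48

firing strength: heavy=0.94, ¬narrow=1−0.16=0.84, low=0.48; AND[min(a, b)] → w = 0.48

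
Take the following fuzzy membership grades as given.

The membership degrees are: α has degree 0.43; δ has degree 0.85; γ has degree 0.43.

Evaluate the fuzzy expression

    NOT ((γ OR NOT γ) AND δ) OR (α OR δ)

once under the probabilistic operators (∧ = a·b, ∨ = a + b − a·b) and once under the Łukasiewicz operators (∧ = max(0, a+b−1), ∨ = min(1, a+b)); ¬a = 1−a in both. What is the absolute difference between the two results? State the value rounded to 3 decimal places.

0.055

Under probabilistic:
  NOT γ = 1 − 0.4300 = 0.5700
  γ OR NOT γ = a + b − a·b on (0.4300, 0.5700) = 0.7549
  (γ OR NOT γ) AND δ = a·b on (0.7549, 0.8500) = 0.6417
  NOT ((γ OR NOT γ) AND δ) = 1 − 0.6417 = 0.3583
  α OR δ = a + b − a·b on (0.4300, 0.8500) = 0.9145
  NOT ((γ OR NOT γ) AND δ) OR (α OR δ) = a + b − a·b on (0.3583, 0.9145) = 0.9451
  → value = 0.9451
Under Łukasiewicz:
  NOT γ = 1 − 0.43 = 0.57
  γ OR NOT γ = min(1, a+b) on (0.43, 0.57) = 1.00
  (γ OR NOT γ) AND δ = max(0, a+b−1) on (1.00, 0.85) = 0.85
  NOT ((γ OR NOT γ) AND δ) = 1 − 0.85 = 0.15
  α OR δ = min(1, a+b) on (0.43, 0.85) = 1.00
  NOT ((γ OR NOT γ) AND δ) OR (α OR δ) = min(1, a+b) on (0.15, 1.00) = 1.00
  → value = 1.0000
|0.9451 − 1.0000| = 0.055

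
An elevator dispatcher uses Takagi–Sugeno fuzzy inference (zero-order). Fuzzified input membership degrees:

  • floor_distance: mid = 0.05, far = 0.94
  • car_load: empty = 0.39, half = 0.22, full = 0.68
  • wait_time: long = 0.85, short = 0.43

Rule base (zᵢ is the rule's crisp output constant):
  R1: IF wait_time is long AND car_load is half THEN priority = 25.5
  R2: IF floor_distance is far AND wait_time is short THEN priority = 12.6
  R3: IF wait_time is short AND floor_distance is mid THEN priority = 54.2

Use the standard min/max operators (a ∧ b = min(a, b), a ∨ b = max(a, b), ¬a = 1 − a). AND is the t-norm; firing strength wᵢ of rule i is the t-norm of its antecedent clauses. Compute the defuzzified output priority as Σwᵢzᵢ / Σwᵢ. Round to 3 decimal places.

19.626

R1 (z=25.5): long=0.85, half=0.22; AND[min(a, b)] → w = 0.22
R2 (z=12.6): far=0.94, short=0.43; AND[min(a, b)] → w = 0.43
R3 (z=54.2): short=0.43, mid=0.05; AND[min(a, b)] → w = 0.05
Weighted average = (0.22·25.5 + 0.43·12.6 + 0.05·54.2) / (0.22 + 0.43 + 0.05)
  = 13.7380 / 0.7000 = 19.626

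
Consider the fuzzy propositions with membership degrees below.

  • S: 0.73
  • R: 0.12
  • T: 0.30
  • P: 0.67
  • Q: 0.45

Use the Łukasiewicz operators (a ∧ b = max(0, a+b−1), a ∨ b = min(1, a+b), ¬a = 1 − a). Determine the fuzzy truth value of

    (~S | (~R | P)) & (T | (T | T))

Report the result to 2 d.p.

~S = 1 − 0.73 = 0.27
~R = 1 − 0.12 = 0.88
~R | P = min(1, a+b) on (0.88, 0.67) = 1.00
~S | (~R | P) = min(1, a+b) on (0.27, 1.00) = 1.00
T | T = min(1, a+b) on (0.30, 0.30) = 0.60
T | (T | T) = min(1, a+b) on (0.30, 0.60) = 0.90
(~S | (~R | P)) & (T | (T | T)) = max(0, a+b−1) on (1.00, 0.90) = 0.90

0.90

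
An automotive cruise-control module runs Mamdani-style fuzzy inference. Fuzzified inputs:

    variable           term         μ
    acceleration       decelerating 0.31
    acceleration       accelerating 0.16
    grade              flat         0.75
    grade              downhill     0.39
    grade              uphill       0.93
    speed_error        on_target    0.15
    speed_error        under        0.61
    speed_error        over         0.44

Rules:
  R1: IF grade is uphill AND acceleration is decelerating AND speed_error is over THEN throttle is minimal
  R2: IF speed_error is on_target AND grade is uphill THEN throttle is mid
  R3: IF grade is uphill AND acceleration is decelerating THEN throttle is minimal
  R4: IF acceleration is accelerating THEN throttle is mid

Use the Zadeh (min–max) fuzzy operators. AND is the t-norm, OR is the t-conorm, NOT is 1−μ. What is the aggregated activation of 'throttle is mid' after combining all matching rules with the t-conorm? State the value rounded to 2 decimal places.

0.16

R1: uphill=0.93, decelerating=0.31, over=0.44; AND[min(a, b)] → w = 0.31
R2: on_target=0.15, uphill=0.93; AND[min(a, b)] → w = 0.15
R3: uphill=0.93, decelerating=0.31; AND[min(a, b)] → w = 0.31
R4: accelerating=0.16 → w = 0.16
Rules with consequent 'mid': {R2, R4} → strengths 0.15, 0.16
Aggregate via t-conorm [max(a, b)]: 0.16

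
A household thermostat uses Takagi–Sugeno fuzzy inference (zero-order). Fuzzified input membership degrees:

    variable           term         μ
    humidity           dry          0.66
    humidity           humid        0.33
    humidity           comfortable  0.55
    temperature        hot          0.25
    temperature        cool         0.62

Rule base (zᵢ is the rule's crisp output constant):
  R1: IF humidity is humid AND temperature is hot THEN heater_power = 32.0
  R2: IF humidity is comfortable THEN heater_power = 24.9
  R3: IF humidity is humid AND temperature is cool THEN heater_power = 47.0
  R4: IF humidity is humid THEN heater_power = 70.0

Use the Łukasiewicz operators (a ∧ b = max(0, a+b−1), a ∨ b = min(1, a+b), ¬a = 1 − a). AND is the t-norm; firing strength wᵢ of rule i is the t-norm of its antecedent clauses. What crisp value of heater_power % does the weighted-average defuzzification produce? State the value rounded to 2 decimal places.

41.81

R1 (z=32.0): humid=0.33, hot=0.25; AND[max(0, a+b−1)] → w = 0.00
R2 (z=24.9): comfortable=0.55 → w = 0.55
R3 (z=47.0): humid=0.33, cool=0.62; AND[max(0, a+b−1)] → w = 0.00
R4 (z=70.0): humid=0.33 → w = 0.33
Weighted average = (0.00·32.0 + 0.55·24.9 + 0.00·47.0 + 0.33·70.0) / (0.00 + 0.55 + 0.00 + 0.33)
  = 36.7950 / 0.8800 = 41.81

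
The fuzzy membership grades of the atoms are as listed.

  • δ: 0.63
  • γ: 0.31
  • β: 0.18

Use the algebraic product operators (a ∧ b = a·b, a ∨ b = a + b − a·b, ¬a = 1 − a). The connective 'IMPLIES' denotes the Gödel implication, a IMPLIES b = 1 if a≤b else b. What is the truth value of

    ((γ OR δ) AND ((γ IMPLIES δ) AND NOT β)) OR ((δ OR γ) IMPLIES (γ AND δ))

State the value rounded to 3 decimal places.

0.687

γ OR δ = a + b − a·b on (0.3100, 0.6300) = 0.7447
γ IMPLIES δ  [Gödel: 1 if a≤b else b] with a=0.3100, b=0.6300 → 1.0000
NOT β = 1 − 0.1800 = 0.8200
(γ IMPLIES δ) AND NOT β = a·b on (1.0000, 0.8200) = 0.8200
(γ OR δ) AND ((γ IMPLIES δ) AND NOT β) = a·b on (0.7447, 0.8200) = 0.6107
δ OR γ = a + b − a·b on (0.6300, 0.3100) = 0.7447
γ AND δ = a·b on (0.3100, 0.6300) = 0.1953
(δ OR γ) IMPLIES (γ AND δ)  [Gödel: 1 if a≤b else b] with a=0.7447, b=0.1953 → 0.1953
((γ OR δ) AND ((γ IMPLIES δ) AND NOT β)) OR ((δ OR γ) IMPLIES (γ AND δ)) = a + b − a·b on (0.6107, 0.1953) = 0.6867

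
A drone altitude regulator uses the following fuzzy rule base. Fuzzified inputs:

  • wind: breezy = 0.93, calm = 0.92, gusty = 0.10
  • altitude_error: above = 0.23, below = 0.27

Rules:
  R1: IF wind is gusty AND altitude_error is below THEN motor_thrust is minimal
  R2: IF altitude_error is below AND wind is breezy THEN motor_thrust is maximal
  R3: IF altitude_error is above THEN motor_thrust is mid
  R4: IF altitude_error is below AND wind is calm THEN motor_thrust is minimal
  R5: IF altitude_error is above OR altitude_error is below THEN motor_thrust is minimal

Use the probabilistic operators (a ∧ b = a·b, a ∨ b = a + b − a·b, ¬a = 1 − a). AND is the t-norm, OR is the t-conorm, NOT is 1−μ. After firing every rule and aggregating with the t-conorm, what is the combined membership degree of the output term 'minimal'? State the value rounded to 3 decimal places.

R1: gusty=0.10, below=0.27; AND[a·b] → w = 0.0270
R2: below=0.27, breezy=0.93; AND[a·b] → w = 0.2511
R3: above=0.23 → w = 0.2300
R4: below=0.27, calm=0.92; AND[a·b] → w = 0.2484
R5: above=0.23, below=0.27; OR[a + b − a·b] → w = 0.4379
Rules with consequent 'minimal': {R1, R4, R5} → strengths 0.0270, 0.2484, 0.4379
Aggregate via t-conorm [a + b − a·b]: 0.5889

0.589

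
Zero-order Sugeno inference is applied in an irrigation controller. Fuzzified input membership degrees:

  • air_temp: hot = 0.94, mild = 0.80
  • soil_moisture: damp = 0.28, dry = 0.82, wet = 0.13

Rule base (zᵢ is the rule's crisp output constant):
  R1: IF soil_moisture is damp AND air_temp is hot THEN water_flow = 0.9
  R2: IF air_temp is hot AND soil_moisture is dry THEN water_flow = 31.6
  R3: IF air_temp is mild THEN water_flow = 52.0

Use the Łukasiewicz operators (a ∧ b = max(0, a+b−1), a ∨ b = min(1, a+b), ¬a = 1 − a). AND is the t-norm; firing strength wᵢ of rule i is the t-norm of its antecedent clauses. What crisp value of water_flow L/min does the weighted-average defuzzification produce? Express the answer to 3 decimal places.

R1 (z=0.9): damp=0.28, hot=0.94; AND[max(0, a+b−1)] → w = 0.22
R2 (z=31.6): hot=0.94, dry=0.82; AND[max(0, a+b−1)] → w = 0.76
R3 (z=52.0): mild=0.80 → w = 0.80
Weighted average = (0.22·0.9 + 0.76·31.6 + 0.80·52.0) / (0.22 + 0.76 + 0.80)
  = 65.8140 / 1.7800 = 36.974

36.974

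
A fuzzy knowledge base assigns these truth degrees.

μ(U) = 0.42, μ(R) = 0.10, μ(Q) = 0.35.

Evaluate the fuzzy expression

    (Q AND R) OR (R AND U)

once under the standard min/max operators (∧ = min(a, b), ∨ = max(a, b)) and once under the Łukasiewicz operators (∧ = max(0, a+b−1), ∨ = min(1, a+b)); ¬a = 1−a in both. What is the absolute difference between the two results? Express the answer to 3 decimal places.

0.100

Under standard min/max:
  Q AND R = min(a, b) on (0.35, 0.10) = 0.10
  R AND U = min(a, b) on (0.10, 0.42) = 0.10
  (Q AND R) OR (R AND U) = max(a, b) on (0.10, 0.10) = 0.10
  → value = 0.1000
Under Łukasiewicz:
  Q AND R = max(0, a+b−1) on (0.35, 0.10) = 0.00
  R AND U = max(0, a+b−1) on (0.10, 0.42) = 0.00
  (Q AND R) OR (R AND U) = min(1, a+b) on (0.00, 0.00) = 0.00
  → value = 0.0000
|0.1000 − 0.0000| = 0.100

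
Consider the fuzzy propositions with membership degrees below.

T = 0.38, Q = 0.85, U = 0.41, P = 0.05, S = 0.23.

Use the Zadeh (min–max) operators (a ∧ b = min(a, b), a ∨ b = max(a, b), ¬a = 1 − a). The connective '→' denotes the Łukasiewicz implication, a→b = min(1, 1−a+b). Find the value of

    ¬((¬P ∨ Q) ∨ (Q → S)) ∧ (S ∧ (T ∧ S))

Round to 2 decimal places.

0.05

¬P = 1 − 0.05 = 0.95
¬P ∨ Q = max(a, b) on (0.95, 0.85) = 0.95
Q → S  [Łukasiewicz: min(1, 1−a+b)] with a=0.85, b=0.23 → 0.38
(¬P ∨ Q) ∨ (Q → S) = max(a, b) on (0.95, 0.38) = 0.95
¬((¬P ∨ Q) ∨ (Q → S)) = 1 − 0.95 = 0.05
T ∧ S = min(a, b) on (0.38, 0.23) = 0.23
S ∧ (T ∧ S) = min(a, b) on (0.23, 0.23) = 0.23
¬((¬P ∨ Q) ∨ (Q → S)) ∧ (S ∧ (T ∧ S)) = min(a, b) on (0.05, 0.23) = 0.05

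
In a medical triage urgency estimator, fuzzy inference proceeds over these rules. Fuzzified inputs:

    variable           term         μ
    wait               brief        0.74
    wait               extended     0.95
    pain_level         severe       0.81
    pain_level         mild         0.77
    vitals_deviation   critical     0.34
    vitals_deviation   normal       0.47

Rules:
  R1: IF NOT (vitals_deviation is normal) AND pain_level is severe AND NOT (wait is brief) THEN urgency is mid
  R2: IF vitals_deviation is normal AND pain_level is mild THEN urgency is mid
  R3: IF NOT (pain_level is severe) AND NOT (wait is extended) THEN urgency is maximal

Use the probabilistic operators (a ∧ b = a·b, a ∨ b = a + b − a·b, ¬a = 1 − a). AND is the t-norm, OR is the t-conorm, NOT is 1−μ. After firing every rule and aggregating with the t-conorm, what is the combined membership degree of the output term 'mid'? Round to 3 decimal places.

R1: ¬normal=1−0.47=0.53, severe=0.81, ¬brief=1−0.74=0.26; AND[a·b] → w = 0.1116
R2: normal=0.47, mild=0.77; AND[a·b] → w = 0.3619
R3: ¬severe=1−0.81=0.19, ¬extended=1−0.95=0.05; AND[a·b] → w = 0.0095
Rules with consequent 'mid': {R1, R2} → strengths 0.1116, 0.3619
Aggregate via t-conorm [a + b − a·b]: 0.4331

0.433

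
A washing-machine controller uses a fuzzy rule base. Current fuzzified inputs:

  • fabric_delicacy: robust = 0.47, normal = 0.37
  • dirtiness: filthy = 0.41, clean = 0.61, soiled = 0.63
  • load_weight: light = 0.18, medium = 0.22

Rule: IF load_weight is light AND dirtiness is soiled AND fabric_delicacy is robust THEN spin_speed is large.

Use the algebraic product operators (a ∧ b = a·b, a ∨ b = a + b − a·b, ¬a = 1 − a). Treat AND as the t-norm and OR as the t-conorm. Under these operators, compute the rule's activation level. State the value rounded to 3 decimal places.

0.053

firing strength: light=0.18, soiled=0.63, robust=0.47; AND[a·b] → w = 0.0533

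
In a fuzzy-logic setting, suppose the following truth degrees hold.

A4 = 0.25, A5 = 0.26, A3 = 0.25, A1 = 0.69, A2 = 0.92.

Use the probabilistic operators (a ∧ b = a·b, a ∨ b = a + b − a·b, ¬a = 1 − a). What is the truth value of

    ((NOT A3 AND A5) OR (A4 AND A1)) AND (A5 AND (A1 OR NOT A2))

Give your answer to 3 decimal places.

0.062

NOT A3 = 1 − 0.2500 = 0.7500
NOT A3 AND A5 = a·b on (0.7500, 0.2600) = 0.1950
A4 AND A1 = a·b on (0.2500, 0.6900) = 0.1725
(NOT A3 AND A5) OR (A4 AND A1) = a + b − a·b on (0.1950, 0.1725) = 0.3339
NOT A2 = 1 − 0.9200 = 0.0800
A1 OR NOT A2 = a + b − a·b on (0.6900, 0.0800) = 0.7148
A5 AND (A1 OR NOT A2) = a·b on (0.2600, 0.7148) = 0.1858
((NOT A3 AND A5) OR (A4 AND A1)) AND (A5 AND (A1 OR NOT A2)) = a·b on (0.3339, 0.1858) = 0.0620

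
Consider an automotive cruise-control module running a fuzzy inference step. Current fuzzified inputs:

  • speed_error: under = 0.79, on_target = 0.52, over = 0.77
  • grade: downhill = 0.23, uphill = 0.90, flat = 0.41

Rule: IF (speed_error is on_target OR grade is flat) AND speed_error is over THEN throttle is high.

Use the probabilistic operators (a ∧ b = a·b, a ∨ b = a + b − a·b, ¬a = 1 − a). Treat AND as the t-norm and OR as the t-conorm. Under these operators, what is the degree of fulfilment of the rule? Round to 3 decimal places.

0.552

firing strength: (on_target=0.52 OR flat=0.41) = 0.7168; AND[a·b] with over=0.77 → w = 0.5519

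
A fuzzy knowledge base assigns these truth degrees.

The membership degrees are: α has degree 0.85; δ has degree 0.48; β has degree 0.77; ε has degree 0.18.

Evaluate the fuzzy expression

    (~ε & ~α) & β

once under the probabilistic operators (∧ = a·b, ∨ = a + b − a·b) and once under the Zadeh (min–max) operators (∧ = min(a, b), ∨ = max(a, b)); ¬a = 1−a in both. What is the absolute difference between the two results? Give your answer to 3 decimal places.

Under probabilistic:
  ~ε = 1 − 0.1800 = 0.8200
  ~α = 1 − 0.8500 = 0.1500
  ~ε & ~α = a·b on (0.8200, 0.1500) = 0.1230
  (~ε & ~α) & β = a·b on (0.1230, 0.7700) = 0.0947
  → value = 0.0947
Under Zadeh (min–max):
  ~ε = 1 − 0.18 = 0.82
  ~α = 1 − 0.85 = 0.15
  ~ε & ~α = min(a, b) on (0.82, 0.15) = 0.15
  (~ε & ~α) & β = min(a, b) on (0.15, 0.77) = 0.15
  → value = 0.1500
|0.0947 − 0.1500| = 0.055

0.055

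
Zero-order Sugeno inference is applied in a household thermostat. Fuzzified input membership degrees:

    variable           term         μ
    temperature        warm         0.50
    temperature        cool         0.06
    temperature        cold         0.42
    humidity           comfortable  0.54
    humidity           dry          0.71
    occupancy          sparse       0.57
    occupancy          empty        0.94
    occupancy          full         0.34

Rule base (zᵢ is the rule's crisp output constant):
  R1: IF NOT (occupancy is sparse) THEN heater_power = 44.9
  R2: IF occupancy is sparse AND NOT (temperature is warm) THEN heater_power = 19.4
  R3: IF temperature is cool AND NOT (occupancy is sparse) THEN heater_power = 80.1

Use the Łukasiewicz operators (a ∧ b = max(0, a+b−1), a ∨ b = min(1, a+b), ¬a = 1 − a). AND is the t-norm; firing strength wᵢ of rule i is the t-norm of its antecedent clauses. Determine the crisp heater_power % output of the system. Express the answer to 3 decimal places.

R1 (z=44.9): ¬sparse=1−0.57=0.43 → w = 0.43
R2 (z=19.4): sparse=0.57, ¬warm=1−0.50=0.50; AND[max(0, a+b−1)] → w = 0.07
R3 (z=80.1): cool=0.06, ¬sparse=1−0.57=0.43; AND[max(0, a+b−1)] → w = 0.00
Weighted average = (0.43·44.9 + 0.07·19.4 + 0.00·80.1) / (0.43 + 0.07 + 0.00)
  = 20.6650 / 0.5000 = 41.330

41.330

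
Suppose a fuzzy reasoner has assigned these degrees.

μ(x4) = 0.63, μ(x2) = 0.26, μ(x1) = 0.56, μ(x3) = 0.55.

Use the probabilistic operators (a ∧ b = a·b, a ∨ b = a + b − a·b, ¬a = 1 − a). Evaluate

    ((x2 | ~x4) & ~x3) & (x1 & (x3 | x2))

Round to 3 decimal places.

0.090

~x4 = 1 − 0.6300 = 0.3700
x2 | ~x4 = a + b − a·b on (0.2600, 0.3700) = 0.5338
~x3 = 1 − 0.5500 = 0.4500
(x2 | ~x4) & ~x3 = a·b on (0.5338, 0.4500) = 0.2402
x3 | x2 = a + b − a·b on (0.5500, 0.2600) = 0.6670
x1 & (x3 | x2) = a·b on (0.5600, 0.6670) = 0.3735
((x2 | ~x4) & ~x3) & (x1 & (x3 | x2)) = a·b on (0.2402, 0.3735) = 0.0897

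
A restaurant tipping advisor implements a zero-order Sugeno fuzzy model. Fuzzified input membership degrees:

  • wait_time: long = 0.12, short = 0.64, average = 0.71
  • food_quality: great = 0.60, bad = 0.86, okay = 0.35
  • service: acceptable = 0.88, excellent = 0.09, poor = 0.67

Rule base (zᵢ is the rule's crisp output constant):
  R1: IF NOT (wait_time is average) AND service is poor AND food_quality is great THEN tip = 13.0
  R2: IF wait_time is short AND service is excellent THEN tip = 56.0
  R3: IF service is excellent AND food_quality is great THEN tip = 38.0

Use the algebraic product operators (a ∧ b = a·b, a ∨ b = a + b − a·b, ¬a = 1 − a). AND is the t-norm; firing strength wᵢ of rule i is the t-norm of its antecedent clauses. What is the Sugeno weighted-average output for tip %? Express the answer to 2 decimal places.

R1 (z=13.0): ¬average=1−0.71=0.29, poor=0.67, great=0.60; AND[a·b] → w = 0.1166
R2 (z=56.0): short=0.64, excellent=0.09; AND[a·b] → w = 0.0576
R3 (z=38.0): excellent=0.09, great=0.60; AND[a·b] → w = 0.0540
Weighted average = (0.1166·13.0 + 0.0576·56.0 + 0.0540·38.0) / (0.1166 + 0.0576 + 0.0540)
  = 6.7931 / 0.2282 = 29.77

29.77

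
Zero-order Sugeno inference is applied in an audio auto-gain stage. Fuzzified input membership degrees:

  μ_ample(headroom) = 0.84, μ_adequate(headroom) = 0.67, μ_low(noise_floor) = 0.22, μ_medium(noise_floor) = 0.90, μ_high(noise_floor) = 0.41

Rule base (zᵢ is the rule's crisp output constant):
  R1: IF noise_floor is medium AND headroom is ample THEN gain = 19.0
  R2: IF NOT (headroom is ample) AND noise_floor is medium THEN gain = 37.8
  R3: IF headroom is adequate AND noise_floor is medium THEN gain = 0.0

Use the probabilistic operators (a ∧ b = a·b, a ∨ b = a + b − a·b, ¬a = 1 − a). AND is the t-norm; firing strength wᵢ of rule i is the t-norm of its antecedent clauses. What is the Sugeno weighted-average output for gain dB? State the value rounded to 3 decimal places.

R1 (z=19.0): medium=0.90, ample=0.84; AND[a·b] → w = 0.7560
R2 (z=37.8): ¬ample=1−0.84=0.16, medium=0.90; AND[a·b] → w = 0.1440
R3 (z=0.0): adequate=0.67, medium=0.90; AND[a·b] → w = 0.6030
Weighted average = (0.7560·19.0 + 0.1440·37.8 + 0.6030·0.0) / (0.7560 + 0.1440 + 0.6030)
  = 19.8072 / 1.5030 = 13.178

13.178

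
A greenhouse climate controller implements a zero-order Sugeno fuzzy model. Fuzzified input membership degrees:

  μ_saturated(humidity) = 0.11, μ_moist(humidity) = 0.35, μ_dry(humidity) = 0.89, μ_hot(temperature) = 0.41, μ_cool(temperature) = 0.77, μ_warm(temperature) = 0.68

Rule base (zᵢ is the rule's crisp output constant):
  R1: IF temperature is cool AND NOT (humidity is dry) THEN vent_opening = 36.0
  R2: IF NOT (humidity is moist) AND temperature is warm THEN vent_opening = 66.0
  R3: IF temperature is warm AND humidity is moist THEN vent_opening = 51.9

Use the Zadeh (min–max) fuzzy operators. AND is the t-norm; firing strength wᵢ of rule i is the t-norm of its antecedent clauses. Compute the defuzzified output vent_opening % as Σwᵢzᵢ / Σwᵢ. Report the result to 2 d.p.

R1 (z=36.0): cool=0.77, ¬dry=1−0.89=0.11; AND[min(a, b)] → w = 0.11
R2 (z=66.0): ¬moist=1−0.35=0.65, warm=0.68; AND[min(a, b)] → w = 0.65
R3 (z=51.9): warm=0.68, moist=0.35; AND[min(a, b)] → w = 0.35
Weighted average = (0.11·36.0 + 0.65·66.0 + 0.35·51.9) / (0.11 + 0.65 + 0.35)
  = 65.0250 / 1.1100 = 58.58

58.58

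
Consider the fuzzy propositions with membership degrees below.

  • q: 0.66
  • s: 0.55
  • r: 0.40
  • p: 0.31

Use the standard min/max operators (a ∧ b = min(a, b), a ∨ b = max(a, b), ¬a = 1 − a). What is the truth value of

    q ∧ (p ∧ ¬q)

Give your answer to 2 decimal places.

¬q = 1 − 0.66 = 0.34
p ∧ ¬q = min(a, b) on (0.31, 0.34) = 0.31
q ∧ (p ∧ ¬q) = min(a, b) on (0.66, 0.31) = 0.31

0.31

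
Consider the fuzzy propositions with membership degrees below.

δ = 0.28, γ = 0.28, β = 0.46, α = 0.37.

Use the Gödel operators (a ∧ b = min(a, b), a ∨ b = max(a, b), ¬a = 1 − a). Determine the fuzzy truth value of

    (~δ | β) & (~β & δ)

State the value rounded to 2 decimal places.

~δ = 1 − 0.28 = 0.72
~δ | β = max(a, b) on (0.72, 0.46) = 0.72
~β = 1 − 0.46 = 0.54
~β & δ = min(a, b) on (0.54, 0.28) = 0.28
(~δ | β) & (~β & δ) = min(a, b) on (0.72, 0.28) = 0.28

0.28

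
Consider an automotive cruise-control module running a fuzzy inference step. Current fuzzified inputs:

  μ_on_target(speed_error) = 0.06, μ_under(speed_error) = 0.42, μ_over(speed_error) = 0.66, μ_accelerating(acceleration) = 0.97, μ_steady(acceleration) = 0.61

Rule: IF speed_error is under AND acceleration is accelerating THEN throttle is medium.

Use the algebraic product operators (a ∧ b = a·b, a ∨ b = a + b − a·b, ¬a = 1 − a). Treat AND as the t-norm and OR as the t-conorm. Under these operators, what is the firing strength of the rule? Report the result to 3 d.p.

firing strength: under=0.42, accelerating=0.97; AND[a·b] → w = 0.4074

0.407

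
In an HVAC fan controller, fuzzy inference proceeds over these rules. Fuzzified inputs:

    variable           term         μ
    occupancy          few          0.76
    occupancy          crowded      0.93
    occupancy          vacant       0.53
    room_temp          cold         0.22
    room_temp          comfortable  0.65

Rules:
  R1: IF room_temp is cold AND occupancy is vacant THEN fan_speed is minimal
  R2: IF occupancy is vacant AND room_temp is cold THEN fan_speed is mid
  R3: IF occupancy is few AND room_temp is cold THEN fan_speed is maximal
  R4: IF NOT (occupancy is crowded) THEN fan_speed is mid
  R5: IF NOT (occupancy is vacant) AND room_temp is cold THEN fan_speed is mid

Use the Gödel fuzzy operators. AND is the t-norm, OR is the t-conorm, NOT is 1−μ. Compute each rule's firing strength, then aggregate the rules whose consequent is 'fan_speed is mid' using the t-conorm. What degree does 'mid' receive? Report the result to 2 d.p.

0.22

R1: cold=0.22, vacant=0.53; AND[min(a, b)] → w = 0.22
R2: vacant=0.53, cold=0.22; AND[min(a, b)] → w = 0.22
R3: few=0.76, cold=0.22; AND[min(a, b)] → w = 0.22
R4: ¬crowded=1−0.93=0.07 → w = 0.07
R5: ¬vacant=1−0.53=0.47, cold=0.22; AND[min(a, b)] → w = 0.22
Rules with consequent 'mid': {R2, R4, R5} → strengths 0.22, 0.07, 0.22
Aggregate via t-conorm [max(a, b)]: 0.22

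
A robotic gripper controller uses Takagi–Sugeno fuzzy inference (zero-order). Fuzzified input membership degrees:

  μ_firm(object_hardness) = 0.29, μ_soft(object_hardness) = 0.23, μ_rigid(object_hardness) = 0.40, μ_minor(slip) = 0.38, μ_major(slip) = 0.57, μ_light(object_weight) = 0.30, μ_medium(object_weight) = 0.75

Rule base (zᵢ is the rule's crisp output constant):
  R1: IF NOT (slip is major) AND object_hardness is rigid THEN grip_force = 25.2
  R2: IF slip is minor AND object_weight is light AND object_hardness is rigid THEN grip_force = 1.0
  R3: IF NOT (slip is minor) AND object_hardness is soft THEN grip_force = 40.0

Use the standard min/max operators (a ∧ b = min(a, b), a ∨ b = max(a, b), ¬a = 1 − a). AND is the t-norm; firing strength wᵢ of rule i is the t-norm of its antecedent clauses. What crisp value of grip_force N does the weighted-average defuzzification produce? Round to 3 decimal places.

21.054

R1 (z=25.2): ¬major=1−0.57=0.43, rigid=0.40; AND[min(a, b)] → w = 0.40
R2 (z=1.0): minor=0.38, light=0.30, rigid=0.40; AND[min(a, b)] → w = 0.30
R3 (z=40.0): ¬minor=1−0.38=0.62, soft=0.23; AND[min(a, b)] → w = 0.23
Weighted average = (0.40·25.2 + 0.30·1.0 + 0.23·40.0) / (0.40 + 0.30 + 0.23)
  = 19.5800 / 0.9300 = 21.054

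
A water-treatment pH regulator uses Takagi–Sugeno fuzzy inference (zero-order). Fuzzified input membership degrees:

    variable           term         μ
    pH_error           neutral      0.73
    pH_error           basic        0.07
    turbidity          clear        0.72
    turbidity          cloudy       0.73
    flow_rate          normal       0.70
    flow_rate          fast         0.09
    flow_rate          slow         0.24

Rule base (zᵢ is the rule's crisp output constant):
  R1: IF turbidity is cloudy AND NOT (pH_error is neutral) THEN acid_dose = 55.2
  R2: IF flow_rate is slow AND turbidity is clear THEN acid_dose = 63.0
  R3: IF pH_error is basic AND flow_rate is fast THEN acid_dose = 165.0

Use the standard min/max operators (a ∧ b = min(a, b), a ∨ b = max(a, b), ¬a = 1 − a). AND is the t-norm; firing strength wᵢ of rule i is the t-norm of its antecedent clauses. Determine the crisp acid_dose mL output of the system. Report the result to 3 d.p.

R1 (z=55.2): cloudy=0.73, ¬neutral=1−0.73=0.27; AND[min(a, b)] → w = 0.27
R2 (z=63.0): slow=0.24, clear=0.72; AND[min(a, b)] → w = 0.24
R3 (z=165.0): basic=0.07, fast=0.09; AND[min(a, b)] → w = 0.07
Weighted average = (0.27·55.2 + 0.24·63.0 + 0.07·165.0) / (0.27 + 0.24 + 0.07)
  = 41.5740 / 0.5800 = 71.679

71.679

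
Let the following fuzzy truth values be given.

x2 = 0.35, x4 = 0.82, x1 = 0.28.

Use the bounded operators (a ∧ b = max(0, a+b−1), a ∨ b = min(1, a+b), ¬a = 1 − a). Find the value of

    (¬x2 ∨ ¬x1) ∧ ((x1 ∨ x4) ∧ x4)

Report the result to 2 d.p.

0.82

¬x2 = 1 − 0.35 = 0.65
¬x1 = 1 − 0.28 = 0.72
¬x2 ∨ ¬x1 = min(1, a+b) on (0.65, 0.72) = 1.00
x1 ∨ x4 = min(1, a+b) on (0.28, 0.82) = 1.00
(x1 ∨ x4) ∧ x4 = max(0, a+b−1) on (1.00, 0.82) = 0.82
(¬x2 ∨ ¬x1) ∧ ((x1 ∨ x4) ∧ x4) = max(0, a+b−1) on (1.00, 0.82) = 0.82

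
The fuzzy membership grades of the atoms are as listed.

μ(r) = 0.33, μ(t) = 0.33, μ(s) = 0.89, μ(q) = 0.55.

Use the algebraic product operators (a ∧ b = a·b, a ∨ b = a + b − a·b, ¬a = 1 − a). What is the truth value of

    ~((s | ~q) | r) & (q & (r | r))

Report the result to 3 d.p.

~q = 1 − 0.5500 = 0.4500
s | ~q = a + b − a·b on (0.8900, 0.4500) = 0.9395
(s | ~q) | r = a + b − a·b on (0.9395, 0.3300) = 0.9595
~((s | ~q) | r) = 1 − 0.9595 = 0.0405
r | r = a + b − a·b on (0.3300, 0.3300) = 0.5511
q & (r | r) = a·b on (0.5500, 0.5511) = 0.3031
~((s | ~q) | r) & (q & (r | r)) = a·b on (0.0405, 0.3031) = 0.0123

0.012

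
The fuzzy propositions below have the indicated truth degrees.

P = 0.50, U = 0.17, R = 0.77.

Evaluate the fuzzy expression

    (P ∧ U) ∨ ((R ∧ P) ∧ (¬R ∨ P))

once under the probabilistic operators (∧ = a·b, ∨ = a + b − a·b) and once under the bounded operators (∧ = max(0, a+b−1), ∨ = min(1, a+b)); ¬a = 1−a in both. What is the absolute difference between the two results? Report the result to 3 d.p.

0.302

Under probabilistic:
  P ∧ U = a·b on (0.5000, 0.1700) = 0.0850
  R ∧ P = a·b on (0.7700, 0.5000) = 0.3850
  ¬R = 1 − 0.7700 = 0.2300
  ¬R ∨ P = a + b − a·b on (0.2300, 0.5000) = 0.6150
  (R ∧ P) ∧ (¬R ∨ P) = a·b on (0.3850, 0.6150) = 0.2368
  (P ∧ U) ∨ ((R ∧ P) ∧ (¬R ∨ P)) = a + b − a·b on (0.0850, 0.2368) = 0.3016
  → value = 0.3016
Under bounded:
  P ∧ U = max(0, a+b−1) on (0.50, 0.17) = 0.00
  R ∧ P = max(0, a+b−1) on (0.77, 0.50) = 0.27
  ¬R = 1 − 0.77 = 0.23
  ¬R ∨ P = min(1, a+b) on (0.23, 0.50) = 0.73
  (R ∧ P) ∧ (¬R ∨ P) = max(0, a+b−1) on (0.27, 0.73) = 0.00
  (P ∧ U) ∨ ((R ∧ P) ∧ (¬R ∨ P)) = min(1, a+b) on (0.00, 0.00) = 0.00
  → value = 0.0000
|0.3016 − 0.0000| = 0.302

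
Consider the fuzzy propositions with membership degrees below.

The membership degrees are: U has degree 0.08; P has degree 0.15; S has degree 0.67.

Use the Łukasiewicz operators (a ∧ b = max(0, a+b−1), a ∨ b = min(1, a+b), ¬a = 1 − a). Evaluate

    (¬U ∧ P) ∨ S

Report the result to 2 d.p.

¬U = 1 − 0.08 = 0.92
¬U ∧ P = max(0, a+b−1) on (0.92, 0.15) = 0.07
(¬U ∧ P) ∨ S = min(1, a+b) on (0.07, 0.67) = 0.74

0.74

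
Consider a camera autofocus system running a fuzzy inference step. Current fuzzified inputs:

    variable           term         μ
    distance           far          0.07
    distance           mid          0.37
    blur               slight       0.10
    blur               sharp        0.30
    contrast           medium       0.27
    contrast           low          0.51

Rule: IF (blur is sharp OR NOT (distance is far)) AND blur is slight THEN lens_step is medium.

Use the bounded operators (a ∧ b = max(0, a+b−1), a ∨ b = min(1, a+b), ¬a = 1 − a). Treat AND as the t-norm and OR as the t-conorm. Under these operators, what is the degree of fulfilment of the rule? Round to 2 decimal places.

0.10

firing strength: (sharp=0.30 OR ¬far=1−0.07=0.93) = 1.00; AND[max(0, a+b−1)] with slight=0.10 → w = 0.10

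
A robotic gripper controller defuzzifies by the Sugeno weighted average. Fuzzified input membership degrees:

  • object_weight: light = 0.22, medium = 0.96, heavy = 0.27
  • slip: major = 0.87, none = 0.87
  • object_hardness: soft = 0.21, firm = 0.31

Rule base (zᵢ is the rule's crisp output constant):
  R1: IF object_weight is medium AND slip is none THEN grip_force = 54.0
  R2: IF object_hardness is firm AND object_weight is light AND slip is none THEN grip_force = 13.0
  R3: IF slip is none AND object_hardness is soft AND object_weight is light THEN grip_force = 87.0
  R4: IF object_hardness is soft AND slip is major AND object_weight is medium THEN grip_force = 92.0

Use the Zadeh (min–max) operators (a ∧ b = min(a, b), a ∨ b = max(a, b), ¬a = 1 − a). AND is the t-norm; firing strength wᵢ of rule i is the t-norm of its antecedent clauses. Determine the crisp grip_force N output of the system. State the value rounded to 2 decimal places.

57.90

R1 (z=54.0): medium=0.96, none=0.87; AND[min(a, b)] → w = 0.87
R2 (z=13.0): firm=0.31, light=0.22, none=0.87; AND[min(a, b)] → w = 0.22
R3 (z=87.0): none=0.87, soft=0.21, light=0.22; AND[min(a, b)] → w = 0.21
R4 (z=92.0): soft=0.21, major=0.87, medium=0.96; AND[min(a, b)] → w = 0.21
Weighted average = (0.87·54.0 + 0.22·13.0 + 0.21·87.0 + 0.21·92.0) / (0.87 + 0.22 + 0.21 + 0.21)
  = 87.4300 / 1.5100 = 57.90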